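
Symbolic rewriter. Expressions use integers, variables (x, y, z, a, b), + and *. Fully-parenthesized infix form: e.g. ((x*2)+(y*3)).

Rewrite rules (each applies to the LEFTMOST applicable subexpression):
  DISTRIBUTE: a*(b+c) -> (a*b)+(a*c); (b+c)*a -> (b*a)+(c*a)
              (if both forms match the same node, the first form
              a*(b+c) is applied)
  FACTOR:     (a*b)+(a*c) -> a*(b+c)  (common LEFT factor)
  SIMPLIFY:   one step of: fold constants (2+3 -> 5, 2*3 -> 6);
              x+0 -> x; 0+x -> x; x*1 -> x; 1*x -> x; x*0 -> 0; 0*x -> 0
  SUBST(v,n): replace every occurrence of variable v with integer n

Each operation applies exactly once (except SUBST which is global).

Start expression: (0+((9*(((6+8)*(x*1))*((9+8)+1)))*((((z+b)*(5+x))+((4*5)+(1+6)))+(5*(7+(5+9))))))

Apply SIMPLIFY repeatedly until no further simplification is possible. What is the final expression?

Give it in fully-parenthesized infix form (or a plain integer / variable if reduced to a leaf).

Start: (0+((9*(((6+8)*(x*1))*((9+8)+1)))*((((z+b)*(5+x))+((4*5)+(1+6)))+(5*(7+(5+9))))))
Step 1: at root: (0+((9*(((6+8)*(x*1))*((9+8)+1)))*((((z+b)*(5+x))+((4*5)+(1+6)))+(5*(7+(5+9)))))) -> ((9*(((6+8)*(x*1))*((9+8)+1)))*((((z+b)*(5+x))+((4*5)+(1+6)))+(5*(7+(5+9))))); overall: (0+((9*(((6+8)*(x*1))*((9+8)+1)))*((((z+b)*(5+x))+((4*5)+(1+6)))+(5*(7+(5+9)))))) -> ((9*(((6+8)*(x*1))*((9+8)+1)))*((((z+b)*(5+x))+((4*5)+(1+6)))+(5*(7+(5+9)))))
Step 2: at LRLL: (6+8) -> 14; overall: ((9*(((6+8)*(x*1))*((9+8)+1)))*((((z+b)*(5+x))+((4*5)+(1+6)))+(5*(7+(5+9))))) -> ((9*((14*(x*1))*((9+8)+1)))*((((z+b)*(5+x))+((4*5)+(1+6)))+(5*(7+(5+9)))))
Step 3: at LRLR: (x*1) -> x; overall: ((9*((14*(x*1))*((9+8)+1)))*((((z+b)*(5+x))+((4*5)+(1+6)))+(5*(7+(5+9))))) -> ((9*((14*x)*((9+8)+1)))*((((z+b)*(5+x))+((4*5)+(1+6)))+(5*(7+(5+9)))))
Step 4: at LRRL: (9+8) -> 17; overall: ((9*((14*x)*((9+8)+1)))*((((z+b)*(5+x))+((4*5)+(1+6)))+(5*(7+(5+9))))) -> ((9*((14*x)*(17+1)))*((((z+b)*(5+x))+((4*5)+(1+6)))+(5*(7+(5+9)))))
Step 5: at LRR: (17+1) -> 18; overall: ((9*((14*x)*(17+1)))*((((z+b)*(5+x))+((4*5)+(1+6)))+(5*(7+(5+9))))) -> ((9*((14*x)*18))*((((z+b)*(5+x))+((4*5)+(1+6)))+(5*(7+(5+9)))))
Step 6: at RLRL: (4*5) -> 20; overall: ((9*((14*x)*18))*((((z+b)*(5+x))+((4*5)+(1+6)))+(5*(7+(5+9))))) -> ((9*((14*x)*18))*((((z+b)*(5+x))+(20+(1+6)))+(5*(7+(5+9)))))
Step 7: at RLRR: (1+6) -> 7; overall: ((9*((14*x)*18))*((((z+b)*(5+x))+(20+(1+6)))+(5*(7+(5+9))))) -> ((9*((14*x)*18))*((((z+b)*(5+x))+(20+7))+(5*(7+(5+9)))))
Step 8: at RLR: (20+7) -> 27; overall: ((9*((14*x)*18))*((((z+b)*(5+x))+(20+7))+(5*(7+(5+9))))) -> ((9*((14*x)*18))*((((z+b)*(5+x))+27)+(5*(7+(5+9)))))
Step 9: at RRRR: (5+9) -> 14; overall: ((9*((14*x)*18))*((((z+b)*(5+x))+27)+(5*(7+(5+9))))) -> ((9*((14*x)*18))*((((z+b)*(5+x))+27)+(5*(7+14))))
Step 10: at RRR: (7+14) -> 21; overall: ((9*((14*x)*18))*((((z+b)*(5+x))+27)+(5*(7+14)))) -> ((9*((14*x)*18))*((((z+b)*(5+x))+27)+(5*21)))
Step 11: at RR: (5*21) -> 105; overall: ((9*((14*x)*18))*((((z+b)*(5+x))+27)+(5*21))) -> ((9*((14*x)*18))*((((z+b)*(5+x))+27)+105))
Fixed point: ((9*((14*x)*18))*((((z+b)*(5+x))+27)+105))

Answer: ((9*((14*x)*18))*((((z+b)*(5+x))+27)+105))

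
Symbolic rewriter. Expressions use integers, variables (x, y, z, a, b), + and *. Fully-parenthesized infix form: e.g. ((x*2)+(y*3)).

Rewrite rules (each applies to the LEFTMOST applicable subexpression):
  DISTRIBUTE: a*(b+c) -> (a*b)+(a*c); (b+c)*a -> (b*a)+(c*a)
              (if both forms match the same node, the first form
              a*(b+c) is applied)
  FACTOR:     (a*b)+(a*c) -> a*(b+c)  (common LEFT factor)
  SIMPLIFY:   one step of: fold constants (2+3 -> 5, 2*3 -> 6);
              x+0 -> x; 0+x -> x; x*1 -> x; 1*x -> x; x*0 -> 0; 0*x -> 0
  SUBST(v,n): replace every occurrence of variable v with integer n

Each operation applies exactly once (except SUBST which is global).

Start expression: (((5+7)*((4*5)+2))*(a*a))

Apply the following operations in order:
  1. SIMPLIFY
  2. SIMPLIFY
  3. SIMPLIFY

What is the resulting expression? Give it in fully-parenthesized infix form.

Start: (((5+7)*((4*5)+2))*(a*a))
Apply SIMPLIFY at LL (target: (5+7)): (((5+7)*((4*5)+2))*(a*a)) -> ((12*((4*5)+2))*(a*a))
Apply SIMPLIFY at LRL (target: (4*5)): ((12*((4*5)+2))*(a*a)) -> ((12*(20+2))*(a*a))
Apply SIMPLIFY at LR (target: (20+2)): ((12*(20+2))*(a*a)) -> ((12*22)*(a*a))

Answer: ((12*22)*(a*a))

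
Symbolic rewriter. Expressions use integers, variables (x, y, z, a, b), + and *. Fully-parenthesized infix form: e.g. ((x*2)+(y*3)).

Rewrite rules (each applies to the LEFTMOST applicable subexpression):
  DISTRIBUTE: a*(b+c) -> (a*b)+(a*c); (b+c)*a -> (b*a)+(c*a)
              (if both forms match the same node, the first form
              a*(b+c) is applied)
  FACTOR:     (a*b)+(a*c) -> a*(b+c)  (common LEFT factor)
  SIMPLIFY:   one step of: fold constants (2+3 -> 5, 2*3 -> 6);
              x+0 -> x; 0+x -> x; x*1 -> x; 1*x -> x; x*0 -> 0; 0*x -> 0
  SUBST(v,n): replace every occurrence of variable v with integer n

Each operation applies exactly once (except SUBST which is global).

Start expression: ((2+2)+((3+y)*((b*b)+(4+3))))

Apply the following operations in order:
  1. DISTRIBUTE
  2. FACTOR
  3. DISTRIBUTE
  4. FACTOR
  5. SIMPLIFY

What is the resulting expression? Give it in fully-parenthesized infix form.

Start: ((2+2)+((3+y)*((b*b)+(4+3))))
Apply DISTRIBUTE at R (target: ((3+y)*((b*b)+(4+3)))): ((2+2)+((3+y)*((b*b)+(4+3)))) -> ((2+2)+(((3+y)*(b*b))+((3+y)*(4+3))))
Apply FACTOR at R (target: (((3+y)*(b*b))+((3+y)*(4+3)))): ((2+2)+(((3+y)*(b*b))+((3+y)*(4+3)))) -> ((2+2)+((3+y)*((b*b)+(4+3))))
Apply DISTRIBUTE at R (target: ((3+y)*((b*b)+(4+3)))): ((2+2)+((3+y)*((b*b)+(4+3)))) -> ((2+2)+(((3+y)*(b*b))+((3+y)*(4+3))))
Apply FACTOR at R (target: (((3+y)*(b*b))+((3+y)*(4+3)))): ((2+2)+(((3+y)*(b*b))+((3+y)*(4+3)))) -> ((2+2)+((3+y)*((b*b)+(4+3))))
Apply SIMPLIFY at L (target: (2+2)): ((2+2)+((3+y)*((b*b)+(4+3)))) -> (4+((3+y)*((b*b)+(4+3))))

Answer: (4+((3+y)*((b*b)+(4+3))))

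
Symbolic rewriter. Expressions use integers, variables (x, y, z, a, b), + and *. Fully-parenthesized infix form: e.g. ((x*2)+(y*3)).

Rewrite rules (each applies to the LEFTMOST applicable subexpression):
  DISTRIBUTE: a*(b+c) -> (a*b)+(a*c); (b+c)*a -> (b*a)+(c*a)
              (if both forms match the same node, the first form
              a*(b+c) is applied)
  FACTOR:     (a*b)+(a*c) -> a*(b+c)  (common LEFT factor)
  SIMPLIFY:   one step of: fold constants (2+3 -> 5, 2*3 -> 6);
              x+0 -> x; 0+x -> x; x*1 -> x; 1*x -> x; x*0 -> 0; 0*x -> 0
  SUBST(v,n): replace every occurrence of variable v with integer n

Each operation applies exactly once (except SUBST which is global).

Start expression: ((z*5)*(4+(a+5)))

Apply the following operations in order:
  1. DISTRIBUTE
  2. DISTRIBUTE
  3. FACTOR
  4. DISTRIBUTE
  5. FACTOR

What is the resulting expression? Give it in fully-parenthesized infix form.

Start: ((z*5)*(4+(a+5)))
Apply DISTRIBUTE at root (target: ((z*5)*(4+(a+5)))): ((z*5)*(4+(a+5))) -> (((z*5)*4)+((z*5)*(a+5)))
Apply DISTRIBUTE at R (target: ((z*5)*(a+5))): (((z*5)*4)+((z*5)*(a+5))) -> (((z*5)*4)+(((z*5)*a)+((z*5)*5)))
Apply FACTOR at R (target: (((z*5)*a)+((z*5)*5))): (((z*5)*4)+(((z*5)*a)+((z*5)*5))) -> (((z*5)*4)+((z*5)*(a+5)))
Apply DISTRIBUTE at R (target: ((z*5)*(a+5))): (((z*5)*4)+((z*5)*(a+5))) -> (((z*5)*4)+(((z*5)*a)+((z*5)*5)))
Apply FACTOR at R (target: (((z*5)*a)+((z*5)*5))): (((z*5)*4)+(((z*5)*a)+((z*5)*5))) -> (((z*5)*4)+((z*5)*(a+5)))

Answer: (((z*5)*4)+((z*5)*(a+5)))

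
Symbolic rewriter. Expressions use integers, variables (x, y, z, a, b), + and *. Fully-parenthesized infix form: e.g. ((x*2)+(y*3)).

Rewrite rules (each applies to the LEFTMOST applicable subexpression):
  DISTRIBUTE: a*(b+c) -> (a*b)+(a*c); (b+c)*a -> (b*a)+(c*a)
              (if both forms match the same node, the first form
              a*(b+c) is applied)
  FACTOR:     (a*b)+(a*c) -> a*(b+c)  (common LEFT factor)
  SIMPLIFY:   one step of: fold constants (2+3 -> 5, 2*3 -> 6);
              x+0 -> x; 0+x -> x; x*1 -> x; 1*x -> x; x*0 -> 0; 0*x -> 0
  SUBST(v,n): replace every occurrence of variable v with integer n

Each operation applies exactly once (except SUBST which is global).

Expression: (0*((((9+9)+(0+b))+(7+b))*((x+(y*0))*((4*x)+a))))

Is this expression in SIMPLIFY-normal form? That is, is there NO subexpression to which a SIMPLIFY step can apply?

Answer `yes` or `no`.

Expression: (0*((((9+9)+(0+b))+(7+b))*((x+(y*0))*((4*x)+a))))
Scanning for simplifiable subexpressions (pre-order)...
  at root: (0*((((9+9)+(0+b))+(7+b))*((x+(y*0))*((4*x)+a)))) (SIMPLIFIABLE)
  at R: ((((9+9)+(0+b))+(7+b))*((x+(y*0))*((4*x)+a))) (not simplifiable)
  at RL: (((9+9)+(0+b))+(7+b)) (not simplifiable)
  at RLL: ((9+9)+(0+b)) (not simplifiable)
  at RLLL: (9+9) (SIMPLIFIABLE)
  at RLLR: (0+b) (SIMPLIFIABLE)
  at RLR: (7+b) (not simplifiable)
  at RR: ((x+(y*0))*((4*x)+a)) (not simplifiable)
  at RRL: (x+(y*0)) (not simplifiable)
  at RRLR: (y*0) (SIMPLIFIABLE)
  at RRR: ((4*x)+a) (not simplifiable)
  at RRRL: (4*x) (not simplifiable)
Found simplifiable subexpr at path root: (0*((((9+9)+(0+b))+(7+b))*((x+(y*0))*((4*x)+a))))
One SIMPLIFY step would give: 0
-> NOT in normal form.

Answer: no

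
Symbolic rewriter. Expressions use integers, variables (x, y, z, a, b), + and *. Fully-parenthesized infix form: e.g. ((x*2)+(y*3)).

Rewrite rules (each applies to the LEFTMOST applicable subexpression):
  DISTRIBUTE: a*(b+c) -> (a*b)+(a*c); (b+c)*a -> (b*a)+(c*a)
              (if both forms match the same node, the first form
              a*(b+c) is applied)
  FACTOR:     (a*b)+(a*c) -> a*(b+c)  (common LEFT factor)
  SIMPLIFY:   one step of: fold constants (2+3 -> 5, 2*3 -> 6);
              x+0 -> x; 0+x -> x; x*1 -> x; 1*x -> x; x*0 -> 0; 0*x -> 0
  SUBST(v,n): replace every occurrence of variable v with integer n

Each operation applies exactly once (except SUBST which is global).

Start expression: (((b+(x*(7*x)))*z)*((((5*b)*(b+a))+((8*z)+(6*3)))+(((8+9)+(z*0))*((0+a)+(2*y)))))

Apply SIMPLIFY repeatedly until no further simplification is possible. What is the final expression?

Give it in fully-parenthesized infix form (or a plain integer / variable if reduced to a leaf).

Start: (((b+(x*(7*x)))*z)*((((5*b)*(b+a))+((8*z)+(6*3)))+(((8+9)+(z*0))*((0+a)+(2*y)))))
Step 1: at RLRR: (6*3) -> 18; overall: (((b+(x*(7*x)))*z)*((((5*b)*(b+a))+((8*z)+(6*3)))+(((8+9)+(z*0))*((0+a)+(2*y))))) -> (((b+(x*(7*x)))*z)*((((5*b)*(b+a))+((8*z)+18))+(((8+9)+(z*0))*((0+a)+(2*y)))))
Step 2: at RRLL: (8+9) -> 17; overall: (((b+(x*(7*x)))*z)*((((5*b)*(b+a))+((8*z)+18))+(((8+9)+(z*0))*((0+a)+(2*y))))) -> (((b+(x*(7*x)))*z)*((((5*b)*(b+a))+((8*z)+18))+((17+(z*0))*((0+a)+(2*y)))))
Step 3: at RRLR: (z*0) -> 0; overall: (((b+(x*(7*x)))*z)*((((5*b)*(b+a))+((8*z)+18))+((17+(z*0))*((0+a)+(2*y))))) -> (((b+(x*(7*x)))*z)*((((5*b)*(b+a))+((8*z)+18))+((17+0)*((0+a)+(2*y)))))
Step 4: at RRL: (17+0) -> 17; overall: (((b+(x*(7*x)))*z)*((((5*b)*(b+a))+((8*z)+18))+((17+0)*((0+a)+(2*y))))) -> (((b+(x*(7*x)))*z)*((((5*b)*(b+a))+((8*z)+18))+(17*((0+a)+(2*y)))))
Step 5: at RRRL: (0+a) -> a; overall: (((b+(x*(7*x)))*z)*((((5*b)*(b+a))+((8*z)+18))+(17*((0+a)+(2*y))))) -> (((b+(x*(7*x)))*z)*((((5*b)*(b+a))+((8*z)+18))+(17*(a+(2*y)))))
Fixed point: (((b+(x*(7*x)))*z)*((((5*b)*(b+a))+((8*z)+18))+(17*(a+(2*y)))))

Answer: (((b+(x*(7*x)))*z)*((((5*b)*(b+a))+((8*z)+18))+(17*(a+(2*y)))))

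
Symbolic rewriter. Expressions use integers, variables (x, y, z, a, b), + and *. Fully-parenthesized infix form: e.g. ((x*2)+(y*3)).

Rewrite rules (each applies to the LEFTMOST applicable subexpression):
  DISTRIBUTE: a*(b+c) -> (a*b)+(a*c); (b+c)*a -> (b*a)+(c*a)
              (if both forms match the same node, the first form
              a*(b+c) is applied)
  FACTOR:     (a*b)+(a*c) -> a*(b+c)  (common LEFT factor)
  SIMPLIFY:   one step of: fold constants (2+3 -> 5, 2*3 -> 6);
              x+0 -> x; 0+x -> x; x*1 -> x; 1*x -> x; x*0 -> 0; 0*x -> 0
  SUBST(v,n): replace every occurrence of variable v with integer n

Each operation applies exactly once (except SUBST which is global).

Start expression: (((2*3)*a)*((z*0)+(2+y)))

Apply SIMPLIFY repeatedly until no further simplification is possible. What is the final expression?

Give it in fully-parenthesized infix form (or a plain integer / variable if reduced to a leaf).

Answer: ((6*a)*(2+y))

Derivation:
Start: (((2*3)*a)*((z*0)+(2+y)))
Step 1: at LL: (2*3) -> 6; overall: (((2*3)*a)*((z*0)+(2+y))) -> ((6*a)*((z*0)+(2+y)))
Step 2: at RL: (z*0) -> 0; overall: ((6*a)*((z*0)+(2+y))) -> ((6*a)*(0+(2+y)))
Step 3: at R: (0+(2+y)) -> (2+y); overall: ((6*a)*(0+(2+y))) -> ((6*a)*(2+y))
Fixed point: ((6*a)*(2+y))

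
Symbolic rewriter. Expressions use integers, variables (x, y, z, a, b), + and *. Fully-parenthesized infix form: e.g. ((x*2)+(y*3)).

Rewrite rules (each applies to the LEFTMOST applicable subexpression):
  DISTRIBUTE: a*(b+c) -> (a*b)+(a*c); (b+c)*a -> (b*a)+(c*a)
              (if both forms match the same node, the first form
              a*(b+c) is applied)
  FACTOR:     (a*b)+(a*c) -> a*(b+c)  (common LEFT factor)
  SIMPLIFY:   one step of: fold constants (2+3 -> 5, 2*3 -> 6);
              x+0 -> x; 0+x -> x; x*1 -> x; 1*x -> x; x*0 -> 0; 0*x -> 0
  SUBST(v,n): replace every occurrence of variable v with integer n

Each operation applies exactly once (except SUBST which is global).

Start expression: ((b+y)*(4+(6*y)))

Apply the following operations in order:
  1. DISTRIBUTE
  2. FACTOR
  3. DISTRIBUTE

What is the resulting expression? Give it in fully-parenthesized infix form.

Answer: (((b+y)*4)+((b+y)*(6*y)))

Derivation:
Start: ((b+y)*(4+(6*y)))
Apply DISTRIBUTE at root (target: ((b+y)*(4+(6*y)))): ((b+y)*(4+(6*y))) -> (((b+y)*4)+((b+y)*(6*y)))
Apply FACTOR at root (target: (((b+y)*4)+((b+y)*(6*y)))): (((b+y)*4)+((b+y)*(6*y))) -> ((b+y)*(4+(6*y)))
Apply DISTRIBUTE at root (target: ((b+y)*(4+(6*y)))): ((b+y)*(4+(6*y))) -> (((b+y)*4)+((b+y)*(6*y)))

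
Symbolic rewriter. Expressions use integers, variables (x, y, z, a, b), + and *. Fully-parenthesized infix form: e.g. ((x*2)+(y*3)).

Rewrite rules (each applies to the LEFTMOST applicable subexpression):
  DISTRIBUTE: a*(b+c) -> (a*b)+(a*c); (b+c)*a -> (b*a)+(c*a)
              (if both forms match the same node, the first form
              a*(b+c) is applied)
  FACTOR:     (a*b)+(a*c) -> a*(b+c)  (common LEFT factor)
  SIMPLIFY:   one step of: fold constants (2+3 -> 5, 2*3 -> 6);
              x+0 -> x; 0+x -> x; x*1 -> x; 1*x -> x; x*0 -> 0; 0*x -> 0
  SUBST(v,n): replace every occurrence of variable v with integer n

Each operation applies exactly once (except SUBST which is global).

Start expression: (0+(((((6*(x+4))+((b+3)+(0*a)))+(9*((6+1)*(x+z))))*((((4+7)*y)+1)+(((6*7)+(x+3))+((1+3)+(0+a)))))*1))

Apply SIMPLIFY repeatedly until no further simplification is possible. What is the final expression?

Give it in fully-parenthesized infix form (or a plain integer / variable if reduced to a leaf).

Start: (0+(((((6*(x+4))+((b+3)+(0*a)))+(9*((6+1)*(x+z))))*((((4+7)*y)+1)+(((6*7)+(x+3))+((1+3)+(0+a)))))*1))
Step 1: at root: (0+(((((6*(x+4))+((b+3)+(0*a)))+(9*((6+1)*(x+z))))*((((4+7)*y)+1)+(((6*7)+(x+3))+((1+3)+(0+a)))))*1)) -> (((((6*(x+4))+((b+3)+(0*a)))+(9*((6+1)*(x+z))))*((((4+7)*y)+1)+(((6*7)+(x+3))+((1+3)+(0+a)))))*1); overall: (0+(((((6*(x+4))+((b+3)+(0*a)))+(9*((6+1)*(x+z))))*((((4+7)*y)+1)+(((6*7)+(x+3))+((1+3)+(0+a)))))*1)) -> (((((6*(x+4))+((b+3)+(0*a)))+(9*((6+1)*(x+z))))*((((4+7)*y)+1)+(((6*7)+(x+3))+((1+3)+(0+a)))))*1)
Step 2: at root: (((((6*(x+4))+((b+3)+(0*a)))+(9*((6+1)*(x+z))))*((((4+7)*y)+1)+(((6*7)+(x+3))+((1+3)+(0+a)))))*1) -> ((((6*(x+4))+((b+3)+(0*a)))+(9*((6+1)*(x+z))))*((((4+7)*y)+1)+(((6*7)+(x+3))+((1+3)+(0+a))))); overall: (((((6*(x+4))+((b+3)+(0*a)))+(9*((6+1)*(x+z))))*((((4+7)*y)+1)+(((6*7)+(x+3))+((1+3)+(0+a)))))*1) -> ((((6*(x+4))+((b+3)+(0*a)))+(9*((6+1)*(x+z))))*((((4+7)*y)+1)+(((6*7)+(x+3))+((1+3)+(0+a)))))
Step 3: at LLRR: (0*a) -> 0; overall: ((((6*(x+4))+((b+3)+(0*a)))+(9*((6+1)*(x+z))))*((((4+7)*y)+1)+(((6*7)+(x+3))+((1+3)+(0+a))))) -> ((((6*(x+4))+((b+3)+0))+(9*((6+1)*(x+z))))*((((4+7)*y)+1)+(((6*7)+(x+3))+((1+3)+(0+a)))))
Step 4: at LLR: ((b+3)+0) -> (b+3); overall: ((((6*(x+4))+((b+3)+0))+(9*((6+1)*(x+z))))*((((4+7)*y)+1)+(((6*7)+(x+3))+((1+3)+(0+a))))) -> ((((6*(x+4))+(b+3))+(9*((6+1)*(x+z))))*((((4+7)*y)+1)+(((6*7)+(x+3))+((1+3)+(0+a)))))
Step 5: at LRRL: (6+1) -> 7; overall: ((((6*(x+4))+(b+3))+(9*((6+1)*(x+z))))*((((4+7)*y)+1)+(((6*7)+(x+3))+((1+3)+(0+a))))) -> ((((6*(x+4))+(b+3))+(9*(7*(x+z))))*((((4+7)*y)+1)+(((6*7)+(x+3))+((1+3)+(0+a)))))
Step 6: at RLLL: (4+7) -> 11; overall: ((((6*(x+4))+(b+3))+(9*(7*(x+z))))*((((4+7)*y)+1)+(((6*7)+(x+3))+((1+3)+(0+a))))) -> ((((6*(x+4))+(b+3))+(9*(7*(x+z))))*(((11*y)+1)+(((6*7)+(x+3))+((1+3)+(0+a)))))
Step 7: at RRLL: (6*7) -> 42; overall: ((((6*(x+4))+(b+3))+(9*(7*(x+z))))*(((11*y)+1)+(((6*7)+(x+3))+((1+3)+(0+a))))) -> ((((6*(x+4))+(b+3))+(9*(7*(x+z))))*(((11*y)+1)+((42+(x+3))+((1+3)+(0+a)))))
Step 8: at RRRL: (1+3) -> 4; overall: ((((6*(x+4))+(b+3))+(9*(7*(x+z))))*(((11*y)+1)+((42+(x+3))+((1+3)+(0+a))))) -> ((((6*(x+4))+(b+3))+(9*(7*(x+z))))*(((11*y)+1)+((42+(x+3))+(4+(0+a)))))
Step 9: at RRRR: (0+a) -> a; overall: ((((6*(x+4))+(b+3))+(9*(7*(x+z))))*(((11*y)+1)+((42+(x+3))+(4+(0+a))))) -> ((((6*(x+4))+(b+3))+(9*(7*(x+z))))*(((11*y)+1)+((42+(x+3))+(4+a))))
Fixed point: ((((6*(x+4))+(b+3))+(9*(7*(x+z))))*(((11*y)+1)+((42+(x+3))+(4+a))))

Answer: ((((6*(x+4))+(b+3))+(9*(7*(x+z))))*(((11*y)+1)+((42+(x+3))+(4+a))))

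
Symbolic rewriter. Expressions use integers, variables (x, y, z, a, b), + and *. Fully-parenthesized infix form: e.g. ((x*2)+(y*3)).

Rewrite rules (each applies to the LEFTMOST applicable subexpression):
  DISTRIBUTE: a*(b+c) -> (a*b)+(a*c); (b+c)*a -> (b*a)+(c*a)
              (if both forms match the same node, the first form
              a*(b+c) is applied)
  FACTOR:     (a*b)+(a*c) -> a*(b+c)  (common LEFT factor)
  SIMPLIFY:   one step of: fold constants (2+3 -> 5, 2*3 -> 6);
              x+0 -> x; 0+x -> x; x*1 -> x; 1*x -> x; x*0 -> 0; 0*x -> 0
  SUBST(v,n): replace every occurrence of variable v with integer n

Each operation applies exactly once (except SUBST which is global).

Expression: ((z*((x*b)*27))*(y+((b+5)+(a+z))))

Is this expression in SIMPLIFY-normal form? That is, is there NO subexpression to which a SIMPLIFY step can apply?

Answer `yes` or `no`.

Answer: yes

Derivation:
Expression: ((z*((x*b)*27))*(y+((b+5)+(a+z))))
Scanning for simplifiable subexpressions (pre-order)...
  at root: ((z*((x*b)*27))*(y+((b+5)+(a+z)))) (not simplifiable)
  at L: (z*((x*b)*27)) (not simplifiable)
  at LR: ((x*b)*27) (not simplifiable)
  at LRL: (x*b) (not simplifiable)
  at R: (y+((b+5)+(a+z))) (not simplifiable)
  at RR: ((b+5)+(a+z)) (not simplifiable)
  at RRL: (b+5) (not simplifiable)
  at RRR: (a+z) (not simplifiable)
Result: no simplifiable subexpression found -> normal form.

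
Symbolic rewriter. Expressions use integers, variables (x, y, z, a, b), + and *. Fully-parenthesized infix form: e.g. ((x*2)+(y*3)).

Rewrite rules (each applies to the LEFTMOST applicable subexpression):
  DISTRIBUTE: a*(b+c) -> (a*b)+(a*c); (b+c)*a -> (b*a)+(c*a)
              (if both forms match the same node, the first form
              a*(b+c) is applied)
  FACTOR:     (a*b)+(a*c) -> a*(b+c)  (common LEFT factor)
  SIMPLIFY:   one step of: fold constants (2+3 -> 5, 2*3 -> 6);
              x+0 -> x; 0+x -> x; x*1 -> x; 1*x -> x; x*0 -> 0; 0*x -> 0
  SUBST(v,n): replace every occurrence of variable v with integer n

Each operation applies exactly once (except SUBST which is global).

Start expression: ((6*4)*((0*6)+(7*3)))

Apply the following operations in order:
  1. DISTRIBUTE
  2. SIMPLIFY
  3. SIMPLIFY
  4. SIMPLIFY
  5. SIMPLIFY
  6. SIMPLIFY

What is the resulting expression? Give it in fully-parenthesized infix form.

Answer: (24*(7*3))

Derivation:
Start: ((6*4)*((0*6)+(7*3)))
Apply DISTRIBUTE at root (target: ((6*4)*((0*6)+(7*3)))): ((6*4)*((0*6)+(7*3))) -> (((6*4)*(0*6))+((6*4)*(7*3)))
Apply SIMPLIFY at LL (target: (6*4)): (((6*4)*(0*6))+((6*4)*(7*3))) -> ((24*(0*6))+((6*4)*(7*3)))
Apply SIMPLIFY at LR (target: (0*6)): ((24*(0*6))+((6*4)*(7*3))) -> ((24*0)+((6*4)*(7*3)))
Apply SIMPLIFY at L (target: (24*0)): ((24*0)+((6*4)*(7*3))) -> (0+((6*4)*(7*3)))
Apply SIMPLIFY at root (target: (0+((6*4)*(7*3)))): (0+((6*4)*(7*3))) -> ((6*4)*(7*3))
Apply SIMPLIFY at L (target: (6*4)): ((6*4)*(7*3)) -> (24*(7*3))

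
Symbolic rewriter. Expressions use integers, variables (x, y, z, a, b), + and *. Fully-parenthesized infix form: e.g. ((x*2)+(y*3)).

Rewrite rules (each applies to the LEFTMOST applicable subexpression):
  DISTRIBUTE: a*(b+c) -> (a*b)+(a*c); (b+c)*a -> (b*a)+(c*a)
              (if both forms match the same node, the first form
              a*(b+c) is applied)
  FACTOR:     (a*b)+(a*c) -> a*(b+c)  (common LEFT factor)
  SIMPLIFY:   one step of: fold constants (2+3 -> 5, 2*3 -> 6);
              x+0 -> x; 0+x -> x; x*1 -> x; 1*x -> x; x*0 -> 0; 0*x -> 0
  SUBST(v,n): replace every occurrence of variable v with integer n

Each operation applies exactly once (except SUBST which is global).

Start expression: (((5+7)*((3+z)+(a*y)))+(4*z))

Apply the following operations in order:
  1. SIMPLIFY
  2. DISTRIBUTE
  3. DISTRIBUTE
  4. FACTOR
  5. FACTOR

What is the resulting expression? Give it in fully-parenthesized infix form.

Answer: ((12*((3+z)+(a*y)))+(4*z))

Derivation:
Start: (((5+7)*((3+z)+(a*y)))+(4*z))
Apply SIMPLIFY at LL (target: (5+7)): (((5+7)*((3+z)+(a*y)))+(4*z)) -> ((12*((3+z)+(a*y)))+(4*z))
Apply DISTRIBUTE at L (target: (12*((3+z)+(a*y)))): ((12*((3+z)+(a*y)))+(4*z)) -> (((12*(3+z))+(12*(a*y)))+(4*z))
Apply DISTRIBUTE at LL (target: (12*(3+z))): (((12*(3+z))+(12*(a*y)))+(4*z)) -> ((((12*3)+(12*z))+(12*(a*y)))+(4*z))
Apply FACTOR at LL (target: ((12*3)+(12*z))): ((((12*3)+(12*z))+(12*(a*y)))+(4*z)) -> (((12*(3+z))+(12*(a*y)))+(4*z))
Apply FACTOR at L (target: ((12*(3+z))+(12*(a*y)))): (((12*(3+z))+(12*(a*y)))+(4*z)) -> ((12*((3+z)+(a*y)))+(4*z))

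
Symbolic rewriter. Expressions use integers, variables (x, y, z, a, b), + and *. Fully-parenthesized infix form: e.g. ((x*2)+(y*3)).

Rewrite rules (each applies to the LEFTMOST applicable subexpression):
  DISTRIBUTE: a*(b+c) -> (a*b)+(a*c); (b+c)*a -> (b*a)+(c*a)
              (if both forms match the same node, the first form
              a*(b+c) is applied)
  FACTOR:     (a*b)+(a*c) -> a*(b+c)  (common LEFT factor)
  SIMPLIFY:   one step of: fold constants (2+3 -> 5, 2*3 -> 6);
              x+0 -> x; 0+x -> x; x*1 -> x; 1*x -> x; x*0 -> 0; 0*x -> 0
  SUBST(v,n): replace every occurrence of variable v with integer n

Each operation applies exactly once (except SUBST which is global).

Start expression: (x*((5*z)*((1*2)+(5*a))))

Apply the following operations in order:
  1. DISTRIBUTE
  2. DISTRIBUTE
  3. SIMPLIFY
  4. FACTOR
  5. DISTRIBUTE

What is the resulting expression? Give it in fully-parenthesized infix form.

Answer: ((x*((5*z)*2))+(x*((5*z)*(5*a))))

Derivation:
Start: (x*((5*z)*((1*2)+(5*a))))
Apply DISTRIBUTE at R (target: ((5*z)*((1*2)+(5*a)))): (x*((5*z)*((1*2)+(5*a)))) -> (x*(((5*z)*(1*2))+((5*z)*(5*a))))
Apply DISTRIBUTE at root (target: (x*(((5*z)*(1*2))+((5*z)*(5*a))))): (x*(((5*z)*(1*2))+((5*z)*(5*a)))) -> ((x*((5*z)*(1*2)))+(x*((5*z)*(5*a))))
Apply SIMPLIFY at LRR (target: (1*2)): ((x*((5*z)*(1*2)))+(x*((5*z)*(5*a)))) -> ((x*((5*z)*2))+(x*((5*z)*(5*a))))
Apply FACTOR at root (target: ((x*((5*z)*2))+(x*((5*z)*(5*a))))): ((x*((5*z)*2))+(x*((5*z)*(5*a)))) -> (x*(((5*z)*2)+((5*z)*(5*a))))
Apply DISTRIBUTE at root (target: (x*(((5*z)*2)+((5*z)*(5*a))))): (x*(((5*z)*2)+((5*z)*(5*a)))) -> ((x*((5*z)*2))+(x*((5*z)*(5*a))))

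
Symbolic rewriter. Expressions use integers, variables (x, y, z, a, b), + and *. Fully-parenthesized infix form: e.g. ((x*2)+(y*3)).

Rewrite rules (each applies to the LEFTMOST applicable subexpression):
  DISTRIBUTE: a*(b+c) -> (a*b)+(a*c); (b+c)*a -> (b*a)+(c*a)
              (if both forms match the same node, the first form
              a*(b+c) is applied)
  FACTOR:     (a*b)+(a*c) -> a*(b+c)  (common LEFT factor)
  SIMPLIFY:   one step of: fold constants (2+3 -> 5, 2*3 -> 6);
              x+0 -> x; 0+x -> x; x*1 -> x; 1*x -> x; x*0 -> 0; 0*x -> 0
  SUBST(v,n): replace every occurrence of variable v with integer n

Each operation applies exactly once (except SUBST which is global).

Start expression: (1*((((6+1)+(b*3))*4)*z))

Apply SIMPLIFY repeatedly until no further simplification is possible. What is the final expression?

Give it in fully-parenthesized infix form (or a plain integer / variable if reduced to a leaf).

Start: (1*((((6+1)+(b*3))*4)*z))
Step 1: at root: (1*((((6+1)+(b*3))*4)*z)) -> ((((6+1)+(b*3))*4)*z); overall: (1*((((6+1)+(b*3))*4)*z)) -> ((((6+1)+(b*3))*4)*z)
Step 2: at LLL: (6+1) -> 7; overall: ((((6+1)+(b*3))*4)*z) -> (((7+(b*3))*4)*z)
Fixed point: (((7+(b*3))*4)*z)

Answer: (((7+(b*3))*4)*z)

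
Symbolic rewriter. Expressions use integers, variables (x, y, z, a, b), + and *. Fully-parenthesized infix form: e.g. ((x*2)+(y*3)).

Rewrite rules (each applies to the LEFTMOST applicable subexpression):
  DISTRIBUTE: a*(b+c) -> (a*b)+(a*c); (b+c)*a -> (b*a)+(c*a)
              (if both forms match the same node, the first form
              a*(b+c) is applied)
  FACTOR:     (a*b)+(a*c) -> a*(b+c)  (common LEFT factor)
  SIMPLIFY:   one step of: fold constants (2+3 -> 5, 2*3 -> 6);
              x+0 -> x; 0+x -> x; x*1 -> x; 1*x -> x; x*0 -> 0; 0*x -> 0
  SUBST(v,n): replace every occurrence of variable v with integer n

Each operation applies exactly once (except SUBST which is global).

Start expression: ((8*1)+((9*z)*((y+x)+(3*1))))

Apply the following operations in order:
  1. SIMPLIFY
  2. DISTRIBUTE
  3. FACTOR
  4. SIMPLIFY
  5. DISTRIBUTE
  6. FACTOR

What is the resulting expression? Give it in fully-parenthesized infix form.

Start: ((8*1)+((9*z)*((y+x)+(3*1))))
Apply SIMPLIFY at L (target: (8*1)): ((8*1)+((9*z)*((y+x)+(3*1)))) -> (8+((9*z)*((y+x)+(3*1))))
Apply DISTRIBUTE at R (target: ((9*z)*((y+x)+(3*1)))): (8+((9*z)*((y+x)+(3*1)))) -> (8+(((9*z)*(y+x))+((9*z)*(3*1))))
Apply FACTOR at R (target: (((9*z)*(y+x))+((9*z)*(3*1)))): (8+(((9*z)*(y+x))+((9*z)*(3*1)))) -> (8+((9*z)*((y+x)+(3*1))))
Apply SIMPLIFY at RRR (target: (3*1)): (8+((9*z)*((y+x)+(3*1)))) -> (8+((9*z)*((y+x)+3)))
Apply DISTRIBUTE at R (target: ((9*z)*((y+x)+3))): (8+((9*z)*((y+x)+3))) -> (8+(((9*z)*(y+x))+((9*z)*3)))
Apply FACTOR at R (target: (((9*z)*(y+x))+((9*z)*3))): (8+(((9*z)*(y+x))+((9*z)*3))) -> (8+((9*z)*((y+x)+3)))

Answer: (8+((9*z)*((y+x)+3)))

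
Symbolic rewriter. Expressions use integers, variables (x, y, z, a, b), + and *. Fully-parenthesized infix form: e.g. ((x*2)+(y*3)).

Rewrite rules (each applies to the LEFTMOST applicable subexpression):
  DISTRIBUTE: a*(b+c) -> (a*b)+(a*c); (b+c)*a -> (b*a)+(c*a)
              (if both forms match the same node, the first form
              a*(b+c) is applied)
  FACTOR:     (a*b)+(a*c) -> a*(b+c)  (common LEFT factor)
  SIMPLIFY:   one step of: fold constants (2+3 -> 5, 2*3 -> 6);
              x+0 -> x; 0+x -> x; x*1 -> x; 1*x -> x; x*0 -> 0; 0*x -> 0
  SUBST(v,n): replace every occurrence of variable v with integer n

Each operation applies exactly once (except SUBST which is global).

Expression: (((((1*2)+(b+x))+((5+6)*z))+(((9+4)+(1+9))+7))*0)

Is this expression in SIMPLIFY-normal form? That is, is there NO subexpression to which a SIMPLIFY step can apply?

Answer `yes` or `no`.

Expression: (((((1*2)+(b+x))+((5+6)*z))+(((9+4)+(1+9))+7))*0)
Scanning for simplifiable subexpressions (pre-order)...
  at root: (((((1*2)+(b+x))+((5+6)*z))+(((9+4)+(1+9))+7))*0) (SIMPLIFIABLE)
  at L: ((((1*2)+(b+x))+((5+6)*z))+(((9+4)+(1+9))+7)) (not simplifiable)
  at LL: (((1*2)+(b+x))+((5+6)*z)) (not simplifiable)
  at LLL: ((1*2)+(b+x)) (not simplifiable)
  at LLLL: (1*2) (SIMPLIFIABLE)
  at LLLR: (b+x) (not simplifiable)
  at LLR: ((5+6)*z) (not simplifiable)
  at LLRL: (5+6) (SIMPLIFIABLE)
  at LR: (((9+4)+(1+9))+7) (not simplifiable)
  at LRL: ((9+4)+(1+9)) (not simplifiable)
  at LRLL: (9+4) (SIMPLIFIABLE)
  at LRLR: (1+9) (SIMPLIFIABLE)
Found simplifiable subexpr at path root: (((((1*2)+(b+x))+((5+6)*z))+(((9+4)+(1+9))+7))*0)
One SIMPLIFY step would give: 0
-> NOT in normal form.

Answer: no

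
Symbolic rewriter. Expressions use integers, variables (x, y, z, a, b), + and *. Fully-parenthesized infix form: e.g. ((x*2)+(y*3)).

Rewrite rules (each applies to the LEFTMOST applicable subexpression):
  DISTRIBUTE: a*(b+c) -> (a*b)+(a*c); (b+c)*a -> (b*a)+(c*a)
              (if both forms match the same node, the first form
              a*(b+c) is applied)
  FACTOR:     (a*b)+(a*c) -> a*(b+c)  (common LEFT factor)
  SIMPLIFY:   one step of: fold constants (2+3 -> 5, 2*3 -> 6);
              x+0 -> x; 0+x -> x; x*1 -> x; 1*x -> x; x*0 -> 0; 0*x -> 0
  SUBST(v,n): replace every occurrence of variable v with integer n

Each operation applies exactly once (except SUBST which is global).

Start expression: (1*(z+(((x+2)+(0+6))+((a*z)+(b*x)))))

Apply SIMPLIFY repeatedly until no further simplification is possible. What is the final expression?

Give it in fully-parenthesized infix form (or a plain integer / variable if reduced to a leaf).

Start: (1*(z+(((x+2)+(0+6))+((a*z)+(b*x)))))
Step 1: at root: (1*(z+(((x+2)+(0+6))+((a*z)+(b*x))))) -> (z+(((x+2)+(0+6))+((a*z)+(b*x)))); overall: (1*(z+(((x+2)+(0+6))+((a*z)+(b*x))))) -> (z+(((x+2)+(0+6))+((a*z)+(b*x))))
Step 2: at RLR: (0+6) -> 6; overall: (z+(((x+2)+(0+6))+((a*z)+(b*x)))) -> (z+(((x+2)+6)+((a*z)+(b*x))))
Fixed point: (z+(((x+2)+6)+((a*z)+(b*x))))

Answer: (z+(((x+2)+6)+((a*z)+(b*x))))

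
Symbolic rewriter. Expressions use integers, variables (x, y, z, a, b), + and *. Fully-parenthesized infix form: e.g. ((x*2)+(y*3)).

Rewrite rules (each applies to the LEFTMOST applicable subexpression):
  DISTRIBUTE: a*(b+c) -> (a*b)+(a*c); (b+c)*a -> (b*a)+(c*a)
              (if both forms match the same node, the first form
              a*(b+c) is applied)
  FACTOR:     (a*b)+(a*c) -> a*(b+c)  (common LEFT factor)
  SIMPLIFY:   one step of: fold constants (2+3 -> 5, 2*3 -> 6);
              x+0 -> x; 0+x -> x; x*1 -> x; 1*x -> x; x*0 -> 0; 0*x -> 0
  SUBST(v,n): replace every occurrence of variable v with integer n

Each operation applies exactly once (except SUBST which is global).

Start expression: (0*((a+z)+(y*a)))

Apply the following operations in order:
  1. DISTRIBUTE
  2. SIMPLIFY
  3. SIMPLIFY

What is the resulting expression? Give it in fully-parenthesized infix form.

Start: (0*((a+z)+(y*a)))
Apply DISTRIBUTE at root (target: (0*((a+z)+(y*a)))): (0*((a+z)+(y*a))) -> ((0*(a+z))+(0*(y*a)))
Apply SIMPLIFY at L (target: (0*(a+z))): ((0*(a+z))+(0*(y*a))) -> (0+(0*(y*a)))
Apply SIMPLIFY at root (target: (0+(0*(y*a)))): (0+(0*(y*a))) -> (0*(y*a))

Answer: (0*(y*a))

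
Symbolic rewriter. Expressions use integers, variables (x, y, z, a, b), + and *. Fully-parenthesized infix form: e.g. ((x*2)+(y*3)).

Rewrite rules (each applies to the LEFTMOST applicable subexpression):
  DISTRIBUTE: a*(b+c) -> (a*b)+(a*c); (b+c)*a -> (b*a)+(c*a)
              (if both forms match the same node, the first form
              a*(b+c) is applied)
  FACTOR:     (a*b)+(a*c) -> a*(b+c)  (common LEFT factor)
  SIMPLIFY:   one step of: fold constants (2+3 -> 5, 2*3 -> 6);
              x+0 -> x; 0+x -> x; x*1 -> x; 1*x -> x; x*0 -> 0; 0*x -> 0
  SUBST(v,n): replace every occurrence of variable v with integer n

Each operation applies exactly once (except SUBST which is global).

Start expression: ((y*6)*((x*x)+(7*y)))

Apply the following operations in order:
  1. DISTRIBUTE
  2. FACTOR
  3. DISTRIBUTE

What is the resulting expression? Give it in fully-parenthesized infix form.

Start: ((y*6)*((x*x)+(7*y)))
Apply DISTRIBUTE at root (target: ((y*6)*((x*x)+(7*y)))): ((y*6)*((x*x)+(7*y))) -> (((y*6)*(x*x))+((y*6)*(7*y)))
Apply FACTOR at root (target: (((y*6)*(x*x))+((y*6)*(7*y)))): (((y*6)*(x*x))+((y*6)*(7*y))) -> ((y*6)*((x*x)+(7*y)))
Apply DISTRIBUTE at root (target: ((y*6)*((x*x)+(7*y)))): ((y*6)*((x*x)+(7*y))) -> (((y*6)*(x*x))+((y*6)*(7*y)))

Answer: (((y*6)*(x*x))+((y*6)*(7*y)))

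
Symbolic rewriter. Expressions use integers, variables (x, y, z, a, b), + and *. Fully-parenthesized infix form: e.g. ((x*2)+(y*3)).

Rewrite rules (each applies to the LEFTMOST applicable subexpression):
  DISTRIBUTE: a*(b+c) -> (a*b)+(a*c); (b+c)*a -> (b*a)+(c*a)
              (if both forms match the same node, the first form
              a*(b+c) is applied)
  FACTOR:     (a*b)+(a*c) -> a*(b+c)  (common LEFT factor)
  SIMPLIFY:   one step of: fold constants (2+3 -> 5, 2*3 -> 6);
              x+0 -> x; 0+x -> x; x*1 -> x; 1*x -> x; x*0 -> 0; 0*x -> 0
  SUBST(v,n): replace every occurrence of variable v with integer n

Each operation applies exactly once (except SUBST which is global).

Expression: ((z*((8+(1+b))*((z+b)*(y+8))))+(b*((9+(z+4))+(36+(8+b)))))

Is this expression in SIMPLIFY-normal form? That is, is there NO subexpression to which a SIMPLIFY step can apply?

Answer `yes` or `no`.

Answer: yes

Derivation:
Expression: ((z*((8+(1+b))*((z+b)*(y+8))))+(b*((9+(z+4))+(36+(8+b)))))
Scanning for simplifiable subexpressions (pre-order)...
  at root: ((z*((8+(1+b))*((z+b)*(y+8))))+(b*((9+(z+4))+(36+(8+b))))) (not simplifiable)
  at L: (z*((8+(1+b))*((z+b)*(y+8)))) (not simplifiable)
  at LR: ((8+(1+b))*((z+b)*(y+8))) (not simplifiable)
  at LRL: (8+(1+b)) (not simplifiable)
  at LRLR: (1+b) (not simplifiable)
  at LRR: ((z+b)*(y+8)) (not simplifiable)
  at LRRL: (z+b) (not simplifiable)
  at LRRR: (y+8) (not simplifiable)
  at R: (b*((9+(z+4))+(36+(8+b)))) (not simplifiable)
  at RR: ((9+(z+4))+(36+(8+b))) (not simplifiable)
  at RRL: (9+(z+4)) (not simplifiable)
  at RRLR: (z+4) (not simplifiable)
  at RRR: (36+(8+b)) (not simplifiable)
  at RRRR: (8+b) (not simplifiable)
Result: no simplifiable subexpression found -> normal form.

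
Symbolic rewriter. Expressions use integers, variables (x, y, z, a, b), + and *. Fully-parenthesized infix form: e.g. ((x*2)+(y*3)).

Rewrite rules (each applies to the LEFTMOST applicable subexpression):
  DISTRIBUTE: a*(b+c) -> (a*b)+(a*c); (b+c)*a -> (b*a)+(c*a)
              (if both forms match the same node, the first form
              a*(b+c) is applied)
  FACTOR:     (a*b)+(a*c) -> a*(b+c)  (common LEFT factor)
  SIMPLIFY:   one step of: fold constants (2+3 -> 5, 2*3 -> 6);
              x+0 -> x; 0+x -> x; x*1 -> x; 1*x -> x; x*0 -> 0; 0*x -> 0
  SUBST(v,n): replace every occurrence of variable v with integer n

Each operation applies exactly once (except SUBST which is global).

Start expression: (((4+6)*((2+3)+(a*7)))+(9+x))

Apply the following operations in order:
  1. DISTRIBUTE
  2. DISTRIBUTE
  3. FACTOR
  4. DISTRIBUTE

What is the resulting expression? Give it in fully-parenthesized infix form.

Answer: (((((4+6)*2)+((4+6)*3))+((4+6)*(a*7)))+(9+x))

Derivation:
Start: (((4+6)*((2+3)+(a*7)))+(9+x))
Apply DISTRIBUTE at L (target: ((4+6)*((2+3)+(a*7)))): (((4+6)*((2+3)+(a*7)))+(9+x)) -> ((((4+6)*(2+3))+((4+6)*(a*7)))+(9+x))
Apply DISTRIBUTE at LL (target: ((4+6)*(2+3))): ((((4+6)*(2+3))+((4+6)*(a*7)))+(9+x)) -> (((((4+6)*2)+((4+6)*3))+((4+6)*(a*7)))+(9+x))
Apply FACTOR at LL (target: (((4+6)*2)+((4+6)*3))): (((((4+6)*2)+((4+6)*3))+((4+6)*(a*7)))+(9+x)) -> ((((4+6)*(2+3))+((4+6)*(a*7)))+(9+x))
Apply DISTRIBUTE at LL (target: ((4+6)*(2+3))): ((((4+6)*(2+3))+((4+6)*(a*7)))+(9+x)) -> (((((4+6)*2)+((4+6)*3))+((4+6)*(a*7)))+(9+x))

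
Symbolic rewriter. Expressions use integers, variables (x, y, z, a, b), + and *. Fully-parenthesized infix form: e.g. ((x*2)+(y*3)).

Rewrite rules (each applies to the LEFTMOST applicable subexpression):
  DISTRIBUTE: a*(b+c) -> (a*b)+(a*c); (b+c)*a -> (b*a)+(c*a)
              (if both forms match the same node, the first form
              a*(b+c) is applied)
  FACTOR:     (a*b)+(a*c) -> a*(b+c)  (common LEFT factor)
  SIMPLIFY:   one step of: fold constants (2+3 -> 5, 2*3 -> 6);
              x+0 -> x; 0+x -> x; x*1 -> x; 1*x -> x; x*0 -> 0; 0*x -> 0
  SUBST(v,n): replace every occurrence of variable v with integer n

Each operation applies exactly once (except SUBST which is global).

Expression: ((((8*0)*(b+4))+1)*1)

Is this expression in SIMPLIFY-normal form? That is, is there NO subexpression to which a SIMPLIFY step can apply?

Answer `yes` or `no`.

Answer: no

Derivation:
Expression: ((((8*0)*(b+4))+1)*1)
Scanning for simplifiable subexpressions (pre-order)...
  at root: ((((8*0)*(b+4))+1)*1) (SIMPLIFIABLE)
  at L: (((8*0)*(b+4))+1) (not simplifiable)
  at LL: ((8*0)*(b+4)) (not simplifiable)
  at LLL: (8*0) (SIMPLIFIABLE)
  at LLR: (b+4) (not simplifiable)
Found simplifiable subexpr at path root: ((((8*0)*(b+4))+1)*1)
One SIMPLIFY step would give: (((8*0)*(b+4))+1)
-> NOT in normal form.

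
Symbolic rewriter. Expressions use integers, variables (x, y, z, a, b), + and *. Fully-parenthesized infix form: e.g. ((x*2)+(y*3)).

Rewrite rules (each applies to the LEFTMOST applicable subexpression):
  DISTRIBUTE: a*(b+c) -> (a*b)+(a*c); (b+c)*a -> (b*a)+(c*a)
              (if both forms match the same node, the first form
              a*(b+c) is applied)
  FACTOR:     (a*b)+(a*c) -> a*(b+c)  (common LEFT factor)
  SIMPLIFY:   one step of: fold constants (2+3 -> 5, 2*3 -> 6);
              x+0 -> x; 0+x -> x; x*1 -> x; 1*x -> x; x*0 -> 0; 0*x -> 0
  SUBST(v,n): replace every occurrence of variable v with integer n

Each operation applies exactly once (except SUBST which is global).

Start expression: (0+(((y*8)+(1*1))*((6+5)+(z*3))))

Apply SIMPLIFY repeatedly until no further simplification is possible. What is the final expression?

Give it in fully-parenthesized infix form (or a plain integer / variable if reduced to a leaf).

Answer: (((y*8)+1)*(11+(z*3)))

Derivation:
Start: (0+(((y*8)+(1*1))*((6+5)+(z*3))))
Step 1: at root: (0+(((y*8)+(1*1))*((6+5)+(z*3)))) -> (((y*8)+(1*1))*((6+5)+(z*3))); overall: (0+(((y*8)+(1*1))*((6+5)+(z*3)))) -> (((y*8)+(1*1))*((6+5)+(z*3)))
Step 2: at LR: (1*1) -> 1; overall: (((y*8)+(1*1))*((6+5)+(z*3))) -> (((y*8)+1)*((6+5)+(z*3)))
Step 3: at RL: (6+5) -> 11; overall: (((y*8)+1)*((6+5)+(z*3))) -> (((y*8)+1)*(11+(z*3)))
Fixed point: (((y*8)+1)*(11+(z*3)))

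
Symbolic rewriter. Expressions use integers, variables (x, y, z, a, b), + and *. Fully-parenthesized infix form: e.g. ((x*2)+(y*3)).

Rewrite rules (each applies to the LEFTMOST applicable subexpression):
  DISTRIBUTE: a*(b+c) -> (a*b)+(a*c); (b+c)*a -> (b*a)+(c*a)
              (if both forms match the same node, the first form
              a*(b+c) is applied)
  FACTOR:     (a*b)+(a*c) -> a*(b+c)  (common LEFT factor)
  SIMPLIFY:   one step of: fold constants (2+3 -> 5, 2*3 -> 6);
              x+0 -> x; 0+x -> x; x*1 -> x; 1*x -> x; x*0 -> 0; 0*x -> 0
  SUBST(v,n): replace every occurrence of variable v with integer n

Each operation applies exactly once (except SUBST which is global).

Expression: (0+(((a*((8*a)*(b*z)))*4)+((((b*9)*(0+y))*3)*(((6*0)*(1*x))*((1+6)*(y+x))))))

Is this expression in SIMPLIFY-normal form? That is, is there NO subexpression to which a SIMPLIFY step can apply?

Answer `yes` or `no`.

Expression: (0+(((a*((8*a)*(b*z)))*4)+((((b*9)*(0+y))*3)*(((6*0)*(1*x))*((1+6)*(y+x))))))
Scanning for simplifiable subexpressions (pre-order)...
  at root: (0+(((a*((8*a)*(b*z)))*4)+((((b*9)*(0+y))*3)*(((6*0)*(1*x))*((1+6)*(y+x)))))) (SIMPLIFIABLE)
  at R: (((a*((8*a)*(b*z)))*4)+((((b*9)*(0+y))*3)*(((6*0)*(1*x))*((1+6)*(y+x))))) (not simplifiable)
  at RL: ((a*((8*a)*(b*z)))*4) (not simplifiable)
  at RLL: (a*((8*a)*(b*z))) (not simplifiable)
  at RLLR: ((8*a)*(b*z)) (not simplifiable)
  at RLLRL: (8*a) (not simplifiable)
  at RLLRR: (b*z) (not simplifiable)
  at RR: ((((b*9)*(0+y))*3)*(((6*0)*(1*x))*((1+6)*(y+x)))) (not simplifiable)
  at RRL: (((b*9)*(0+y))*3) (not simplifiable)
  at RRLL: ((b*9)*(0+y)) (not simplifiable)
  at RRLLL: (b*9) (not simplifiable)
  at RRLLR: (0+y) (SIMPLIFIABLE)
  at RRR: (((6*0)*(1*x))*((1+6)*(y+x))) (not simplifiable)
  at RRRL: ((6*0)*(1*x)) (not simplifiable)
  at RRRLL: (6*0) (SIMPLIFIABLE)
  at RRRLR: (1*x) (SIMPLIFIABLE)
  at RRRR: ((1+6)*(y+x)) (not simplifiable)
  at RRRRL: (1+6) (SIMPLIFIABLE)
  at RRRRR: (y+x) (not simplifiable)
Found simplifiable subexpr at path root: (0+(((a*((8*a)*(b*z)))*4)+((((b*9)*(0+y))*3)*(((6*0)*(1*x))*((1+6)*(y+x))))))
One SIMPLIFY step would give: (((a*((8*a)*(b*z)))*4)+((((b*9)*(0+y))*3)*(((6*0)*(1*x))*((1+6)*(y+x)))))
-> NOT in normal form.

Answer: no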